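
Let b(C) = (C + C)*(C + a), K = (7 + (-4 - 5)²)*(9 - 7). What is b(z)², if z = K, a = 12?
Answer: 4379262976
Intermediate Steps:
K = 176 (K = (7 + (-9)²)*2 = (7 + 81)*2 = 88*2 = 176)
z = 176
b(C) = 2*C*(12 + C) (b(C) = (C + C)*(C + 12) = (2*C)*(12 + C) = 2*C*(12 + C))
b(z)² = (2*176*(12 + 176))² = (2*176*188)² = 66176² = 4379262976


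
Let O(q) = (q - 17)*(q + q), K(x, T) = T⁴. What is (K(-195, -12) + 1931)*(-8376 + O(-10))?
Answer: -177618612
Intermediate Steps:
O(q) = 2*q*(-17 + q) (O(q) = (-17 + q)*(2*q) = 2*q*(-17 + q))
(K(-195, -12) + 1931)*(-8376 + O(-10)) = ((-12)⁴ + 1931)*(-8376 + 2*(-10)*(-17 - 10)) = (20736 + 1931)*(-8376 + 2*(-10)*(-27)) = 22667*(-8376 + 540) = 22667*(-7836) = -177618612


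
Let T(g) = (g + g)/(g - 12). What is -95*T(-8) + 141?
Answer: 65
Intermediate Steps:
T(g) = 2*g/(-12 + g) (T(g) = (2*g)/(-12 + g) = 2*g/(-12 + g))
-95*T(-8) + 141 = -190*(-8)/(-12 - 8) + 141 = -190*(-8)/(-20) + 141 = -190*(-8)*(-1)/20 + 141 = -95*4/5 + 141 = -76 + 141 = 65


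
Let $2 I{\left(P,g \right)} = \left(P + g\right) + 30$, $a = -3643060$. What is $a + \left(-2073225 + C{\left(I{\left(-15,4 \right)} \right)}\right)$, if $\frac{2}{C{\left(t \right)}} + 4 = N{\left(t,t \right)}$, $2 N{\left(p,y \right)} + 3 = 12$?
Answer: $-5716281$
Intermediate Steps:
$N{\left(p,y \right)} = \frac{9}{2}$ ($N{\left(p,y \right)} = - \frac{3}{2} + \frac{1}{2} \cdot 12 = - \frac{3}{2} + 6 = \frac{9}{2}$)
$I{\left(P,g \right)} = 15 + \frac{P}{2} + \frac{g}{2}$ ($I{\left(P,g \right)} = \frac{\left(P + g\right) + 30}{2} = \frac{30 + P + g}{2} = 15 + \frac{P}{2} + \frac{g}{2}$)
$C{\left(t \right)} = 4$ ($C{\left(t \right)} = \frac{2}{-4 + \frac{9}{2}} = 2 \frac{1}{\frac{1}{2}} = 2 \cdot 2 = 4$)
$a + \left(-2073225 + C{\left(I{\left(-15,4 \right)} \right)}\right) = -3643060 + \left(-2073225 + 4\right) = -3643060 - 2073221 = -5716281$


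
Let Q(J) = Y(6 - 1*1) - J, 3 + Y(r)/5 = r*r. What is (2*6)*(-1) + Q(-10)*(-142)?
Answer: -17052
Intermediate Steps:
Y(r) = -15 + 5*r² (Y(r) = -15 + 5*(r*r) = -15 + 5*r²)
Q(J) = 110 - J (Q(J) = (-15 + 5*(6 - 1*1)²) - J = (-15 + 5*(6 - 1)²) - J = (-15 + 5*5²) - J = (-15 + 5*25) - J = (-15 + 125) - J = 110 - J)
(2*6)*(-1) + Q(-10)*(-142) = (2*6)*(-1) + (110 - 1*(-10))*(-142) = 12*(-1) + (110 + 10)*(-142) = -12 + 120*(-142) = -12 - 17040 = -17052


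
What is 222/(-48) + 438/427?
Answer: -12295/3416 ≈ -3.5992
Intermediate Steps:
222/(-48) + 438/427 = 222*(-1/48) + 438*(1/427) = -37/8 + 438/427 = -12295/3416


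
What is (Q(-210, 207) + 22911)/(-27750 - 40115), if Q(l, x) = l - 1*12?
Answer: -22689/67865 ≈ -0.33433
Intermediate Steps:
Q(l, x) = -12 + l (Q(l, x) = l - 12 = -12 + l)
(Q(-210, 207) + 22911)/(-27750 - 40115) = ((-12 - 210) + 22911)/(-27750 - 40115) = (-222 + 22911)/(-67865) = 22689*(-1/67865) = -22689/67865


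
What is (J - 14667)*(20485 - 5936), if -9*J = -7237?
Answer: -1815220534/9 ≈ -2.0169e+8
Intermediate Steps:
J = 7237/9 (J = -⅑*(-7237) = 7237/9 ≈ 804.11)
(J - 14667)*(20485 - 5936) = (7237/9 - 14667)*(20485 - 5936) = -124766/9*14549 = -1815220534/9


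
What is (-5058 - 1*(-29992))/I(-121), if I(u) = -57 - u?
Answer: 12467/32 ≈ 389.59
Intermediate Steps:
(-5058 - 1*(-29992))/I(-121) = (-5058 - 1*(-29992))/(-57 - 1*(-121)) = (-5058 + 29992)/(-57 + 121) = 24934/64 = 24934*(1/64) = 12467/32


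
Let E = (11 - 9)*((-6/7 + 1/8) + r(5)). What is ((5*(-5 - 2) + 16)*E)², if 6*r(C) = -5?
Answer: 24970009/7056 ≈ 3538.8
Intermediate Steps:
r(C) = -⅚ (r(C) = (⅙)*(-5) = -⅚)
E = -263/84 (E = (11 - 9)*((-6/7 + 1/8) - ⅚) = 2*((-6*⅐ + 1*(⅛)) - ⅚) = 2*((-6/7 + ⅛) - ⅚) = 2*(-41/56 - ⅚) = 2*(-263/168) = -263/84 ≈ -3.1310)
((5*(-5 - 2) + 16)*E)² = ((5*(-5 - 2) + 16)*(-263/84))² = ((5*(-7) + 16)*(-263/84))² = ((-35 + 16)*(-263/84))² = (-19*(-263/84))² = (4997/84)² = 24970009/7056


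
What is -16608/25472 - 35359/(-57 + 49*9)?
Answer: -7086265/76416 ≈ -92.733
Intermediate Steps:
-16608/25472 - 35359/(-57 + 49*9) = -16608*1/25472 - 35359/(-57 + 441) = -519/796 - 35359/384 = -7086265/76416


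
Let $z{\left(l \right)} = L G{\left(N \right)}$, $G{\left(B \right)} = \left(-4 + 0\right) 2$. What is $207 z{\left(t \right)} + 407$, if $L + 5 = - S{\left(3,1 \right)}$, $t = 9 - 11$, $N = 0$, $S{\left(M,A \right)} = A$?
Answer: $10343$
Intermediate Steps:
$G{\left(B \right)} = -8$ ($G{\left(B \right)} = \left(-4\right) 2 = -8$)
$t = -2$
$L = -6$ ($L = -5 - 1 = -6$)
$z{\left(l \right)} = 48$ ($z{\left(l \right)} = \left(-6\right) \left(-8\right) = 48$)
$207 z{\left(t \right)} + 407 = 207 \cdot 48 + 407 = 9936 + 407 = 10343$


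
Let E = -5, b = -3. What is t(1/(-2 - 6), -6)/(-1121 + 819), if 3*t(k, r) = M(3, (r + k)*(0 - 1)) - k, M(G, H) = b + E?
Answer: 21/2416 ≈ 0.0086921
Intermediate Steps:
M(G, H) = -8 (M(G, H) = -3 - 5 = -8)
t(k, r) = -8/3 - k/3 (t(k, r) = (-8 - k)/3 = -8/3 - k/3)
t(1/(-2 - 6), -6)/(-1121 + 819) = (-8/3 - 1/(3*(-2 - 6)))/(-1121 + 819) = (-8/3 - 1/3/(-8))/(-302) = -(-8/3 - 1/3*(-1/8))/302 = -(-8/3 + 1/24)/302 = -1/302*(-21/8) = 21/2416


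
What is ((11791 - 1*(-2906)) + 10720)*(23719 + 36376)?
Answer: 1527434615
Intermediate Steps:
((11791 - 1*(-2906)) + 10720)*(23719 + 36376) = ((11791 + 2906) + 10720)*60095 = (14697 + 10720)*60095 = 25417*60095 = 1527434615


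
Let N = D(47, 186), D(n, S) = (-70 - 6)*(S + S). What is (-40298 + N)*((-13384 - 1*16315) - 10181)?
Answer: 2734571600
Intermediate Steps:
D(n, S) = -152*S
N = -28272 (N = -152*186 = -28272)
(-40298 + N)*((-13384 - 1*16315) - 10181) = (-40298 - 28272)*((-13384 - 1*16315) - 10181) = -68570*((-13384 - 16315) - 10181) = -68570*(-29699 - 10181) = -68570*(-39880) = 2734571600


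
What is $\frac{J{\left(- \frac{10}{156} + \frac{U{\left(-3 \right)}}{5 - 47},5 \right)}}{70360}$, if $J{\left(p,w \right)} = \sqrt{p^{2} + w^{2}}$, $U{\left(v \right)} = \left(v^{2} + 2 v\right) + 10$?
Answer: $\frac{\sqrt{208181}}{6402760} \approx 7.1261 \cdot 10^{-5}$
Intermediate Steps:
$U{\left(v \right)} = 10 + v^{2} + 2 v$
$\frac{J{\left(- \frac{10}{156} + \frac{U{\left(-3 \right)}}{5 - 47},5 \right)}}{70360} = \frac{\sqrt{\left(- \frac{10}{156} + \frac{10 + \left(-3\right)^{2} + 2 \left(-3\right)}{5 - 47}\right)^{2} + 5^{2}}}{70360} = \sqrt{\left(\left(-10\right) \frac{1}{156} + \frac{10 + 9 - 6}{-42}\right)^{2} + 25} \cdot \frac{1}{70360} = \sqrt{\left(- \frac{5}{78} + 13 \left(- \frac{1}{42}\right)\right)^{2} + 25} \cdot \frac{1}{70360} = \sqrt{\left(- \frac{5}{78} - \frac{13}{42}\right)^{2} + 25} \cdot \frac{1}{70360} = \sqrt{\left(- \frac{34}{91}\right)^{2} + 25} \cdot \frac{1}{70360} = \sqrt{\frac{1156}{8281} + 25} \cdot \frac{1}{70360} = \sqrt{\frac{208181}{8281}} \cdot \frac{1}{70360} = \frac{\sqrt{208181}}{91} \cdot \frac{1}{70360} = \frac{\sqrt{208181}}{6402760}$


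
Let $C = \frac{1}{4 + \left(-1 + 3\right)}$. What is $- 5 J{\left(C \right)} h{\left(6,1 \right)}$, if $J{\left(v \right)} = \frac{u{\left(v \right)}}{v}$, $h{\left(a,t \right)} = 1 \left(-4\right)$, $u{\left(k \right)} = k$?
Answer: $20$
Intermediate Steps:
$h{\left(a,t \right)} = -4$
$C = \frac{1}{6}$ ($C = \frac{1}{4 + 2} = \frac{1}{6} \approx 0.16667$)
$J{\left(v \right)} = 1$ ($J{\left(v \right)} = \frac{v}{v} = 1$)
$- 5 J{\left(C \right)} h{\left(6,1 \right)} = \left(-5\right) 1 \left(-4\right) = \left(-5\right) \left(-4\right) = 20$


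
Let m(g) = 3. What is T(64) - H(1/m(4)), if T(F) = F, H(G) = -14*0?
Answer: 64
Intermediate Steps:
H(G) = 0
T(64) - H(1/m(4)) = 64 - 1*0 = 64 + 0 = 64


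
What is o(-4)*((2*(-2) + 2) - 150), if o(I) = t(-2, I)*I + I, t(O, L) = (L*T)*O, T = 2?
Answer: 10336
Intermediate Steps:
t(O, L) = 2*L*O (t(O, L) = (L*2)*O = (2*L)*O = 2*L*O)
o(I) = I - 4*I² (o(I) = (2*I*(-2))*I + I = (-4*I)*I + I = -4*I² + I = I - 4*I²)
o(-4)*((2*(-2) + 2) - 150) = (-4*(1 - 4*(-4)))*((2*(-2) + 2) - 150) = (-4*(1 + 16))*((-4 + 2) - 150) = (-4*17)*(-2 - 150) = -68*(-152) = 10336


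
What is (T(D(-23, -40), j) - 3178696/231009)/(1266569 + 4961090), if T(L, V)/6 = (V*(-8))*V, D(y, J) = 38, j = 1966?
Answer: -42858522654088/1438645277931 ≈ -29.791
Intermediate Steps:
T(L, V) = -48*V² (T(L, V) = 6*((V*(-8))*V) = 6*((-8*V)*V) = 6*(-8*V²) = -48*V²)
(T(D(-23, -40), j) - 3178696/231009)/(1266569 + 4961090) = (-48*1966² - 3178696/231009)/(1266569 + 4961090) = (-48*3865156 - 3178696*1/231009)/6227659 = (-185527488 - 3178696/231009)*(1/6227659) = -42858522654088/231009*1/6227659 = -42858522654088/1438645277931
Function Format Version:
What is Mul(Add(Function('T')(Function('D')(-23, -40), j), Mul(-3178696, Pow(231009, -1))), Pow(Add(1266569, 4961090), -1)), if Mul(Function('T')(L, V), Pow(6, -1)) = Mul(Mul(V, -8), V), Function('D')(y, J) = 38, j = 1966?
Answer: Rational(-42858522654088, 1438645277931) ≈ -29.791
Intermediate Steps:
Function('T')(L, V) = Mul(-48, Pow(V, 2)) (Function('T')(L, V) = Mul(6, Mul(Mul(V, -8), V)) = Mul(6, Mul(Mul(-8, V), V)) = Mul(6, Mul(-8, Pow(V, 2))) = Mul(-48, Pow(V, 2)))
Mul(Add(Function('T')(Function('D')(-23, -40), j), Mul(-3178696, Pow(231009, -1))), Pow(Add(1266569, 4961090), -1)) = Mul(Add(Mul(-48, Pow(1966, 2)), Mul(-3178696, Pow(231009, -1))), Pow(Add(1266569, 4961090), -1)) = Mul(Add(Mul(-48, 3865156), Mul(-3178696, Rational(1, 231009))), Pow(6227659, -1)) = Mul(Add(-185527488, Rational(-3178696, 231009)), Rational(1, 6227659)) = Mul(Rational(-42858522654088, 231009), Rational(1, 6227659)) = Rational(-42858522654088, 1438645277931)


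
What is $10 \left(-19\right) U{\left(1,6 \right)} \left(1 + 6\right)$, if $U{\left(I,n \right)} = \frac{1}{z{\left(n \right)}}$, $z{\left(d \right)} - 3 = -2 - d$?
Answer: $266$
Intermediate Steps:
$z{\left(d \right)} = 1 - d$ ($z{\left(d \right)} = 3 - \left(2 + d\right) = 1 - d$)
$U{\left(I,n \right)} = \frac{1}{1 - n}$
$10 \left(-19\right) U{\left(1,6 \right)} \left(1 + 6\right) = 10 \left(-19\right) - \frac{1}{-1 + 6} \left(1 + 6\right) = - 190 - \frac{1}{5} \cdot 7 = - 190 \left(-1\right) \frac{1}{5} \cdot 7 = - 190 \left(\left(- \frac{1}{5}\right) 7\right) = \left(-190\right) \left(- \frac{7}{5}\right) = 266$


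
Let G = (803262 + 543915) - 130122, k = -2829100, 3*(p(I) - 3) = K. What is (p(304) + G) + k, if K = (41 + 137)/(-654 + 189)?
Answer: -2248798768/1395 ≈ -1.6120e+6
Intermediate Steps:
K = -178/465 (K = 178/(-465) = 178*(-1/465) = -178/465 ≈ -0.38280)
p(I) = 4007/1395 (p(I) = 3 + (⅓)*(-178/465) = 3 - 178/1395 = 4007/1395)
G = 1217055 (G = 1347177 - 130122 = 1217055)
(p(304) + G) + k = (4007/1395 + 1217055) - 2829100 = 1697795732/1395 - 2829100 = -2248798768/1395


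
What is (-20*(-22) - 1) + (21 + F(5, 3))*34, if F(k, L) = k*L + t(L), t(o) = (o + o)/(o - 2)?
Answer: 1867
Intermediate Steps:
t(o) = 2*o/(-2 + o) (t(o) = (2*o)/(-2 + o) = 2*o/(-2 + o))
F(k, L) = L*k + 2*L/(-2 + L) (F(k, L) = k*L + 2*L/(-2 + L) = L*k + 2*L/(-2 + L))
(-20*(-22) - 1) + (21 + F(5, 3))*34 = (-20*(-22) - 1) + (21 + 3*(2 + 5*(-2 + 3))/(-2 + 3))*34 = (440 - 1) + (21 + 3*(2 + 5*1)/1)*34 = 439 + (21 + 3*1*(2 + 5))*34 = 439 + (21 + 3*1*7)*34 = 439 + (21 + 21)*34 = 439 + 42*34 = 439 + 1428 = 1867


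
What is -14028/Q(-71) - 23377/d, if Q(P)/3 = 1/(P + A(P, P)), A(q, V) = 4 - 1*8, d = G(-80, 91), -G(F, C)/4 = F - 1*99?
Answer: 251077823/716 ≈ 3.5067e+5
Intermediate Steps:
G(F, C) = 396 - 4*F (G(F, C) = -4*(F - 1*99) = -4*(F - 99) = -4*(-99 + F) = 396 - 4*F)
d = 716 (d = 396 - 4*(-80) = 396 + 320 = 716)
A(q, V) = -4 (A(q, V) = 4 - 8 = -4)
Q(P) = 3/(-4 + P) (Q(P) = 3/(P - 4) = 3/(-4 + P))
-14028/Q(-71) - 23377/d = -14028/(3/(-4 - 71)) - 23377/716 = -14028/(3/(-75)) - 23377*1/716 = -14028/(3*(-1/75)) - 23377/716 = -14028/(-1/25) - 23377/716 = -14028*(-25) - 23377/716 = 350700 - 23377/716 = 251077823/716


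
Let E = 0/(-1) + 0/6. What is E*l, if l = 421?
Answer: 0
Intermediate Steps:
E = 0 (E = 0*(-1) + 0*(⅙) = 0 + 0 = 0)
E*l = 0*421 = 0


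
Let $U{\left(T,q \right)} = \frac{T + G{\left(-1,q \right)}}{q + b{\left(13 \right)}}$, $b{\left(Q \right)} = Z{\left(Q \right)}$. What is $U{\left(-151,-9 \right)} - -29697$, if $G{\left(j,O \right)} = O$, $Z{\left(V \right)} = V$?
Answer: $29657$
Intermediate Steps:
$b{\left(Q \right)} = Q$
$U{\left(T,q \right)} = \frac{T + q}{13 + q}$ ($U{\left(T,q \right)} = \frac{T + q}{q + 13} = \frac{T + q}{13 + q}$)
$U{\left(-151,-9 \right)} - -29697 = \frac{-151 - 9}{13 - 9} - -29697 = \frac{1}{4} \left(-160\right) + 29697 = -40 + 29697 = 29657$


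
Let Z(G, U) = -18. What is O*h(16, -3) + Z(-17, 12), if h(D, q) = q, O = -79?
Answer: 219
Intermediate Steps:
O*h(16, -3) + Z(-17, 12) = -79*(-3) - 18 = 237 - 18 = 219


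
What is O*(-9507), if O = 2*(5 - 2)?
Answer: -57042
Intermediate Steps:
O = 6 (O = 2*3 = 6)
O*(-9507) = 6*(-9507) = -57042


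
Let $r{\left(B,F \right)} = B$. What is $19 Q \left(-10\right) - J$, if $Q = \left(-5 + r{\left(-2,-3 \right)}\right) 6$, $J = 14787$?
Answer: $-6807$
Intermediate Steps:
$Q = -42$ ($Q = \left(-5 - 2\right) 6 = \left(-7\right) 6 = -42$)
$19 Q \left(-10\right) - J = 19 \left(-42\right) \left(-10\right) - 14787 = \left(-798\right) \left(-10\right) - 14787 = 7980 - 14787 = -6807$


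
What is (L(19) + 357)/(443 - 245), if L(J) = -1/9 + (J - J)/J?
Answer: 146/81 ≈ 1.8025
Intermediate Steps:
L(J) = -⅑ (L(J) = -1*⅑ + 0/J = -⅑ + 0 = -⅑)
(L(19) + 357)/(443 - 245) = (-⅑ + 357)/(443 - 245) = (3212/9)/198 = (3212/9)*(1/198) = 146/81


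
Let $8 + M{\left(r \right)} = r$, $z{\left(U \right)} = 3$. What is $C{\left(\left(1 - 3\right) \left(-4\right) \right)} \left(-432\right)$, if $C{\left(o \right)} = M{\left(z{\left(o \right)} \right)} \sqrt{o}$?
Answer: $4320 \sqrt{2} \approx 6109.4$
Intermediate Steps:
$M{\left(r \right)} = -8 + r$
$C{\left(o \right)} = - 5 \sqrt{o}$ ($C{\left(o \right)} = \left(-8 + 3\right) \sqrt{o} = - 5 \sqrt{o}$)
$C{\left(\left(1 - 3\right) \left(-4\right) \right)} \left(-432\right) = - 5 \sqrt{\left(1 - 3\right) \left(-4\right)} \left(-432\right) = - 5 \sqrt{\left(-2\right) \left(-4\right)} \left(-432\right) = - 5 \sqrt{8} \left(-432\right) = - 5 \cdot 2 \sqrt{2} \left(-432\right) = - 10 \sqrt{2} \left(-432\right) = 4320 \sqrt{2}$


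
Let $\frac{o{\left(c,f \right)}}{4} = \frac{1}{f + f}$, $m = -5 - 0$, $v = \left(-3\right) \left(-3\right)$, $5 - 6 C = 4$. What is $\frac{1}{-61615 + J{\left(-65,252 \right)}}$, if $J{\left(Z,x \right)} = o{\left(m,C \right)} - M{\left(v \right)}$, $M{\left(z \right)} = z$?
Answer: $- \frac{1}{61612} \approx -1.6231 \cdot 10^{-5}$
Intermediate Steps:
$C = \frac{1}{6}$ ($C = \frac{5}{6} - \frac{2}{3} = \frac{1}{6} \approx 0.16667$)
$v = 9$
$m = -5$ ($m = -5 + 0 = -5$)
$o{\left(c,f \right)} = \frac{2}{f}$ ($o{\left(c,f \right)} = \frac{4}{f + f} = \frac{4}{2 f} = 4 \frac{1}{2 f} = \frac{2}{f}$)
$J{\left(Z,x \right)} = 3$ ($J{\left(Z,x \right)} = 2 \frac{1}{\frac{1}{6}} - 9 = 2 \cdot 6 - 9 = 12 - 9 = 3$)
$\frac{1}{-61615 + J{\left(-65,252 \right)}} = \frac{1}{-61615 + 3} = \frac{1}{-61612} = - \frac{1}{61612}$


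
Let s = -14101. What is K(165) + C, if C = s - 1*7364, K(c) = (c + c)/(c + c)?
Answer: -21464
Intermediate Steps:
K(c) = 1 (K(c) = (2*c)/((2*c)) = (2*c)*(1/(2*c)) = 1)
C = -21465 (C = -14101 - 1*7364 = -14101 - 7364 = -21465)
K(165) + C = 1 - 21465 = -21464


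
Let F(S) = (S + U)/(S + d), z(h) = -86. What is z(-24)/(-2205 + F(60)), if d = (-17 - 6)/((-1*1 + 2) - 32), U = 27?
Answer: 80969/2074659 ≈ 0.039028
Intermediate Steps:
d = 23/31 (d = -23/((-1 + 2) - 32) = -23/(1 - 32) = -23/(-31) = -23*(-1/31) = 23/31 ≈ 0.74194)
F(S) = (27 + S)/(23/31 + S) (F(S) = (S + 27)/(S + 23/31) = (27 + S)/(23/31 + S))
z(-24)/(-2205 + F(60)) = -86/(-2205 + 31*(27 + 60)/(23 + 31*60)) = -86/(-2205 + 31*87/(23 + 1860)) = -86/(-2205 + 31*87/1883) = -86/(-2205 + 31*(1/1883)*87) = -86/(-2205 + 2697/1883) = -86/(-4149318/1883) = -86*(-1883/4149318) = 80969/2074659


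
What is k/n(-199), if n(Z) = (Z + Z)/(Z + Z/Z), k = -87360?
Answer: -8648640/199 ≈ -43461.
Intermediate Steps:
n(Z) = 2*Z/(1 + Z) (n(Z) = (2*Z)/(Z + 1) = (2*Z)/(1 + Z) = 2*Z/(1 + Z))
k/n(-199) = -87360/(2*(-199)/(1 - 199)) = -87360/(2*(-199)/(-198)) = -87360/(2*(-199)*(-1/198)) = -87360/199/99 = -87360*99/199 = -8648640/199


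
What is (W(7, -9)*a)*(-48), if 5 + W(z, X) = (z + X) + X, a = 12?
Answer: 9216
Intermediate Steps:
W(z, X) = -5 + z + 2*X (W(z, X) = -5 + ((z + X) + X) = -5 + ((X + z) + X) = -5 + (z + 2*X) = -5 + z + 2*X)
(W(7, -9)*a)*(-48) = ((-5 + 7 + 2*(-9))*12)*(-48) = ((-5 + 7 - 18)*12)*(-48) = -16*12*(-48) = -192*(-48) = 9216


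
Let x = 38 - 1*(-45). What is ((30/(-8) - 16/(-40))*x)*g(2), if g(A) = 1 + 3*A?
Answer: -38927/20 ≈ -1946.3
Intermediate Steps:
x = 83 (x = 38 + 45 = 83)
((30/(-8) - 16/(-40))*x)*g(2) = ((30/(-8) - 16/(-40))*83)*(1 + 3*2) = ((30*(-⅛) - 16*(-1/40))*83)*(1 + 6) = ((-15/4 + ⅖)*83)*7 = -67/20*83*7 = -5561/20*7 = -38927/20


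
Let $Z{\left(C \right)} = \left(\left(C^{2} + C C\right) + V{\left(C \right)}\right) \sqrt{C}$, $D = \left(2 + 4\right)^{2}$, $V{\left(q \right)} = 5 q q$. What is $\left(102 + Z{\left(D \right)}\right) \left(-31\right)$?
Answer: $-1690554$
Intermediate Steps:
$V{\left(q \right)} = 5 q^{2}$
$D = 36$ ($D = 6^{2} = 36$)
$Z{\left(C \right)} = 7 C^{\frac{5}{2}}$ ($Z{\left(C \right)} = \left(\left(C^{2} + C C\right) + 5 C^{2}\right) \sqrt{C} = \left(\left(C^{2} + C^{2}\right) + 5 C^{2}\right) \sqrt{C} = \left(2 C^{2} + 5 C^{2}\right) \sqrt{C} = 7 C^{2} \sqrt{C} = 7 C^{\frac{5}{2}}$)
$\left(102 + Z{\left(D \right)}\right) \left(-31\right) = \left(102 + 7 \cdot 36^{\frac{5}{2}}\right) \left(-31\right) = \left(102 + 7 \cdot 7776\right) \left(-31\right) = \left(102 + 54432\right) \left(-31\right) = 54534 \left(-31\right) = -1690554$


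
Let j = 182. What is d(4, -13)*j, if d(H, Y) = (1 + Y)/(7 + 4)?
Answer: -2184/11 ≈ -198.55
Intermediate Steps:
d(H, Y) = 1/11 + Y/11 (d(H, Y) = (1 + Y)/11 = (1 + Y)*(1/11) = 1/11 + Y/11)
d(4, -13)*j = (1/11 + (1/11)*(-13))*182 = (1/11 - 13/11)*182 = -12/11*182 = -2184/11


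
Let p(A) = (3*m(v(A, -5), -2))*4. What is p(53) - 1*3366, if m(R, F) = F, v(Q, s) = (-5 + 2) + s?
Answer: -3390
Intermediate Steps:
v(Q, s) = -3 + s
p(A) = -24 (p(A) = (3*(-2))*4 = -6*4 = -24)
p(53) - 1*3366 = -24 - 1*3366 = -24 - 3366 = -3390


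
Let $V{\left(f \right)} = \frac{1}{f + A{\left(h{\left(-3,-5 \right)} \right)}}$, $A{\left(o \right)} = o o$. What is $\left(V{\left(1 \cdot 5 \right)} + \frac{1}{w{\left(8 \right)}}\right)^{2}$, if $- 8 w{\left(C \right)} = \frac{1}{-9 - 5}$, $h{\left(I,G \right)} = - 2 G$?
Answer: $\frac{138321121}{11025} \approx 12546.0$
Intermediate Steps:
$A{\left(o \right)} = o^{2}$
$w{\left(C \right)} = \frac{1}{112}$ ($w{\left(C \right)} = - \frac{1}{8 \left(-9 - 5\right)} = - \frac{1}{8 \left(-14\right)} = \left(- \frac{1}{8}\right) \left(- \frac{1}{14}\right) = \frac{1}{112}$)
$V{\left(f \right)} = \frac{1}{100 + f}$ ($V{\left(f \right)} = \frac{1}{f + \left(\left(-2\right) \left(-5\right)\right)^{2}} = \frac{1}{f + 10^{2}} = \frac{1}{f + 100} = \frac{1}{100 + f}$)
$\left(V{\left(1 \cdot 5 \right)} + \frac{1}{w{\left(8 \right)}}\right)^{2} = \left(\frac{1}{100 + 1 \cdot 5} + \frac{1}{\frac{1}{112}}\right)^{2} = \left(\frac{1}{100 + 5} + 112\right)^{2} = \left(\frac{1}{105} + 112\right)^{2} = \left(\frac{11761}{105}\right)^{2} = \frac{138321121}{11025}$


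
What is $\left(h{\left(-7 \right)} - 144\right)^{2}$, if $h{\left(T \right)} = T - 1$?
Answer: $23104$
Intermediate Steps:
$h{\left(T \right)} = -1 + T$ ($h{\left(T \right)} = T - 1 = -1 + T$)
$\left(h{\left(-7 \right)} - 144\right)^{2} = \left(\left(-1 - 7\right) - 144\right)^{2} = \left(-8 - 144\right)^{2} = \left(-152\right)^{2} = 23104$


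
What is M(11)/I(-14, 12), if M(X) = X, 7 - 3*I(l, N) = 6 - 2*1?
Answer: 11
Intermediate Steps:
I(l, N) = 1 (I(l, N) = 7/3 - (6 - 2*1)/3 = 7/3 - (6 - 2)/3 = 7/3 - 1/3*4 = 7/3 - 4/3 = 1)
M(11)/I(-14, 12) = 11/1 = 11*1 = 11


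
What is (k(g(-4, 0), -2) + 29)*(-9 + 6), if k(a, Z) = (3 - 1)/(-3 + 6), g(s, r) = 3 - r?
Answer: -89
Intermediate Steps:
k(a, Z) = 2/3
(k(g(-4, 0), -2) + 29)*(-9 + 6) = (2/3 + 29)*(-9 + 6) = (89/3)*(-3) = -89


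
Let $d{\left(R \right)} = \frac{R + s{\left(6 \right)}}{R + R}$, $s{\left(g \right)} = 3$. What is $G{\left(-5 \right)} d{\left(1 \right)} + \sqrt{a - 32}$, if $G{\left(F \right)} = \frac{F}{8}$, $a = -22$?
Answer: $- \frac{5}{4} + 3 i \sqrt{6} \approx -1.25 + 7.3485 i$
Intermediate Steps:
$G{\left(F \right)} = \frac{F}{8}$ ($G{\left(F \right)} = F \frac{1}{8} = \frac{F}{8}$)
$d{\left(R \right)} = \frac{3 + R}{2 R}$ ($d{\left(R \right)} = \frac{R + 3}{R + R} = \frac{3 + R}{2 R}$)
$G{\left(-5 \right)} d{\left(1 \right)} + \sqrt{a - 32} = \frac{1}{8} \left(-5\right) \frac{3 + 1}{2 \cdot 1} + \sqrt{-22 - 32} = - \frac{5 \cdot \frac{1}{2} \cdot 1 \cdot 4}{8} + \sqrt{-54} = \left(- \frac{5}{8}\right) 2 + 3 i \sqrt{6} = - \frac{5}{4} + 3 i \sqrt{6}$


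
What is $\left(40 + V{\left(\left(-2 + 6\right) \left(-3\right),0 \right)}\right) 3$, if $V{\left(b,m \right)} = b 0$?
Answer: $120$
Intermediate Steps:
$V{\left(b,m \right)} = 0$
$\left(40 + V{\left(\left(-2 + 6\right) \left(-3\right),0 \right)}\right) 3 = \left(40 + 0\right) 3 = 40 \cdot 3 = 120$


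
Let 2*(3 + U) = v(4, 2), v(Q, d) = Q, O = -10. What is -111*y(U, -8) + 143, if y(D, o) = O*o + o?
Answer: -7849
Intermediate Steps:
U = -1 (U = -3 + (1/2)*4 = -3 + 2 = -1)
y(D, o) = -9*o (y(D, o) = -10*o + o = -9*o)
-111*y(U, -8) + 143 = -(-999)*(-8) + 143 = -111*72 + 143 = -7992 + 143 = -7849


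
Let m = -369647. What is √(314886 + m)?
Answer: I*√54761 ≈ 234.01*I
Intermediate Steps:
√(314886 + m) = √(314886 - 369647) = √(-54761) = I*√54761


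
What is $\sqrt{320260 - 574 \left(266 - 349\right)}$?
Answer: $9 \sqrt{4542} \approx 606.55$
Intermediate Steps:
$\sqrt{320260 - 574 \left(266 - 349\right)} = \sqrt{320260 - -47642} = \sqrt{320260 + 47642} = \sqrt{367902} = 9 \sqrt{4542}$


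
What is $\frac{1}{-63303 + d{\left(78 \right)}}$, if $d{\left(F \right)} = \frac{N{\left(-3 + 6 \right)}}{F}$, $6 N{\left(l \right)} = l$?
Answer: $- \frac{156}{9875267} \approx -1.5797 \cdot 10^{-5}$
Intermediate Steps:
$N{\left(l \right)} = \frac{l}{6}$
$d{\left(F \right)} = \frac{1}{2 F}$ ($d{\left(F \right)} = \frac{\frac{1}{6} \left(-3 + 6\right)}{F} = \frac{\frac{1}{6} \cdot 3}{F} = \frac{1}{2 F}$)
$\frac{1}{-63303 + d{\left(78 \right)}} = \frac{1}{-63303 + \frac{1}{2 \cdot 78}} = \frac{1}{-63303 + \frac{1}{2} \cdot \frac{1}{78}} = \frac{1}{-63303 + \frac{1}{156}} = \frac{1}{- \frac{9875267}{156}} = - \frac{156}{9875267}$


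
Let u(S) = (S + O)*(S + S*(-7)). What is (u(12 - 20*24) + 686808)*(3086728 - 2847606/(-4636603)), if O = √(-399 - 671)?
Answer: -8978392150885200240/4636603 + 40187913908472720*I*√1070/4636603 ≈ -1.9364e+12 + 2.8352e+11*I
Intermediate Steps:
O = I*√1070 (O = √(-1070) = I*√1070 ≈ 32.711*I)
u(S) = -6*S*(S + I*√1070) (u(S) = (S + I*√1070)*(S + S*(-7)) = (S + I*√1070)*(S - 7*S) = (S + I*√1070)*(-6*S) = -6*S*(S + I*√1070))
(u(12 - 20*24) + 686808)*(3086728 - 2847606/(-4636603)) = (-6*(12 - 20*24)*((12 - 20*24) + I*√1070) + 686808)*(3086728 - 2847606/(-4636603)) = (-6*(12 - 480)*((12 - 480) + I*√1070) + 686808)*(3086728 - 2847606*(-1/4636603)) = (-6*(-468)*(-468 + I*√1070) + 686808)*(3086728 + 2847606/4636603) = ((-1314144 + 2808*I*√1070) + 686808)*(14311935152590/4636603) = (-627336 + 2808*I*√1070)*(14311935152590/4636603) = -8978392150885200240/4636603 + 40187913908472720*I*√1070/4636603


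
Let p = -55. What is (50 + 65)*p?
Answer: -6325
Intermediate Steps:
(50 + 65)*p = (50 + 65)*(-55) = 115*(-55) = -6325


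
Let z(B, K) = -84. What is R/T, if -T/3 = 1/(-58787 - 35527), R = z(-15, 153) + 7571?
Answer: 235376306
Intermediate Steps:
R = 7487 (R = -84 + 7571 = 7487)
T = 1/31438 (T = -3/(-58787 - 35527) = -3/(-94314) = -3*(-1/94314) = 1/31438 ≈ 3.1809e-5)
R/T = 7487/(1/31438) = 7487*31438 = 235376306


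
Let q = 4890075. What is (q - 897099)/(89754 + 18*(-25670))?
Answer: -665496/62051 ≈ -10.725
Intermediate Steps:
(q - 897099)/(89754 + 18*(-25670)) = (4890075 - 897099)/(89754 + 18*(-25670)) = 3992976/(89754 - 462060) = 3992976/(-372306) = 3992976*(-1/372306) = -665496/62051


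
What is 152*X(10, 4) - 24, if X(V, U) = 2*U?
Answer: 1192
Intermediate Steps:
152*X(10, 4) - 24 = 152*(2*4) - 24 = 152*8 - 24 = 1216 - 24 = 1192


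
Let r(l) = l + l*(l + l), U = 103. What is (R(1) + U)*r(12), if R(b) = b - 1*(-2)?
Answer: 31800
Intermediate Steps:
r(l) = l + 2*l² (r(l) = l + l*(2*l) = l + 2*l²)
R(b) = 2 + b (R(b) = b + 2 = 2 + b)
(R(1) + U)*r(12) = ((2 + 1) + 103)*(12*(1 + 2*12)) = (3 + 103)*(12*(1 + 24)) = 106*(12*25) = 106*300 = 31800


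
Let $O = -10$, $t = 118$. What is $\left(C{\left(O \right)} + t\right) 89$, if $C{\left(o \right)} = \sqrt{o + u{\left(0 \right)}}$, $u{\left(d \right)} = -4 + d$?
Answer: $10502 + 89 i \sqrt{14} \approx 10502.0 + 333.01 i$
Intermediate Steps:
$C{\left(o \right)} = \sqrt{-4 + o}$ ($C{\left(o \right)} = \sqrt{o + \left(-4 + 0\right)} = \sqrt{o - 4} = \sqrt{-4 + o}$)
$\left(C{\left(O \right)} + t\right) 89 = \left(\sqrt{-4 - 10} + 118\right) 89 = \left(\sqrt{-14} + 118\right) 89 = \left(i \sqrt{14} + 118\right) 89 = \left(118 + i \sqrt{14}\right) 89 = 10502 + 89 i \sqrt{14}$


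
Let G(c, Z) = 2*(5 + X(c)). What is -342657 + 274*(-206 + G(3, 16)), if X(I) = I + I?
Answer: -393073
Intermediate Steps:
X(I) = 2*I
G(c, Z) = 10 + 4*c (G(c, Z) = 2*(5 + 2*c) = 10 + 4*c)
-342657 + 274*(-206 + G(3, 16)) = -342657 + 274*(-206 + (10 + 4*3)) = -342657 + 274*(-206 + (10 + 12)) = -342657 + 274*(-206 + 22) = -342657 + 274*(-184) = -342657 - 50416 = -393073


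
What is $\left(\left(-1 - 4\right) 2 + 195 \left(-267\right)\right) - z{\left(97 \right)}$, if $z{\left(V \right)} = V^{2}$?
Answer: $-61484$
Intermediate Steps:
$\left(\left(-1 - 4\right) 2 + 195 \left(-267\right)\right) - z{\left(97 \right)} = \left(\left(-1 - 4\right) 2 + 195 \left(-267\right)\right) - 97^{2} = \left(\left(-5\right) 2 - 52065\right) - 9409 = \left(-10 - 52065\right) - 9409 = -52075 - 9409 = -61484$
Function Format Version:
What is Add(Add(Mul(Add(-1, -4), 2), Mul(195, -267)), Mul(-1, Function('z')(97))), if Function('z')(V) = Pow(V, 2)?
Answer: -61484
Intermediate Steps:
Add(Add(Mul(Add(-1, -4), 2), Mul(195, -267)), Mul(-1, Function('z')(97))) = Add(Add(Mul(Add(-1, -4), 2), Mul(195, -267)), Mul(-1, Pow(97, 2))) = Add(Add(Mul(-5, 2), -52065), Mul(-1, 9409)) = Add(Add(-10, -52065), -9409) = Add(-52075, -9409) = -61484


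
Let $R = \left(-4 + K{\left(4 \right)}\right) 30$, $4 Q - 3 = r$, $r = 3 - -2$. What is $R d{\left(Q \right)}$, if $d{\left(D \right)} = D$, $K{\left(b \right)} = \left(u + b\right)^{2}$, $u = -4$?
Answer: $-240$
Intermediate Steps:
$r = 5$ ($r = 3 + 2 = 5$)
$K{\left(b \right)} = \left(-4 + b\right)^{2}$
$Q = 2$ ($Q = \frac{3}{4} + \frac{1}{4} \cdot 5 = \frac{3}{4} + \frac{5}{4} = 2$)
$R = -120$ ($R = \left(-4 + \left(-4 + 4\right)^{2}\right) 30 = \left(-4 + 0^{2}\right) 30 = \left(-4 + 0\right) 30 = \left(-4\right) 30 = -120$)
$R d{\left(Q \right)} = \left(-120\right) 2 = -240$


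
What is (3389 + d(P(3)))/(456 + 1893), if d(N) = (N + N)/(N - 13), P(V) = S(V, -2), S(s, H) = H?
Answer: 50839/35235 ≈ 1.4429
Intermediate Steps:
P(V) = -2
d(N) = 2*N/(-13 + N) (d(N) = (2*N)/(-13 + N) = 2*N/(-13 + N))
(3389 + d(P(3)))/(456 + 1893) = (3389 + 2*(-2)/(-13 - 2))/(456 + 1893) = (3389 + 2*(-2)/(-15))/2349 = (3389 + 2*(-2)*(-1/15))*(1/2349) = (3389 + 4/15)*(1/2349) = (50839/15)*(1/2349) = 50839/35235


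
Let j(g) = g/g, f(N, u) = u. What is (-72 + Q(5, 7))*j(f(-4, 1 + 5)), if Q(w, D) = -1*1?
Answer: -73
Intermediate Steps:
Q(w, D) = -1
j(g) = 1
(-72 + Q(5, 7))*j(f(-4, 1 + 5)) = (-72 - 1)*1 = -73*1 = -73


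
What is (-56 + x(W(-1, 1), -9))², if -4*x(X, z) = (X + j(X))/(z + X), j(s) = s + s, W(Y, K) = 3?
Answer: 198025/64 ≈ 3094.1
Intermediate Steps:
j(s) = 2*s
x(X, z) = -3*X/(4*(X + z)) (x(X, z) = -(X + 2*X)/(4*(z + X)) = -3*X/(4*(X + z)))
(-56 + x(W(-1, 1), -9))² = (-56 - 3*3/(4*3 + 4*(-9)))² = (-56 - 3*3/(12 - 36))² = (-56 - 3*3/(-24))² = (-56 - 3*3*(-1/24))² = (-56 + 3/8)² = (-445/8)² = 198025/64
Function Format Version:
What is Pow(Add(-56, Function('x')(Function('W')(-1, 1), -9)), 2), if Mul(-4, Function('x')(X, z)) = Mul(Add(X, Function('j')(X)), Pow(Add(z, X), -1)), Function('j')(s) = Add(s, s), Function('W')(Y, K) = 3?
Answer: Rational(198025, 64) ≈ 3094.1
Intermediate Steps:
Function('j')(s) = Mul(2, s)
Function('x')(X, z) = Mul(Rational(-3, 4), X, Pow(Add(X, z), -1)) (Function('x')(X, z) = Mul(Rational(-1, 4), Mul(Add(X, Mul(2, X)), Pow(Add(z, X), -1))) = Mul(Rational(-1, 4), Mul(Mul(3, X), Pow(Add(X, z), -1))) = Mul(Rational(-1, 4), Mul(3, X, Pow(Add(X, z), -1))) = Mul(Rational(-3, 4), X, Pow(Add(X, z), -1)))
Pow(Add(-56, Function('x')(Function('W')(-1, 1), -9)), 2) = Pow(Add(-56, Mul(-3, 3, Pow(Add(Mul(4, 3), Mul(4, -9)), -1))), 2) = Pow(Add(-56, Mul(-3, 3, Pow(Add(12, -36), -1))), 2) = Pow(Add(-56, Mul(-3, 3, Pow(-24, -1))), 2) = Pow(Add(-56, Mul(-3, 3, Rational(-1, 24))), 2) = Pow(Add(-56, Rational(3, 8)), 2) = Pow(Rational(-445, 8), 2) = Rational(198025, 64)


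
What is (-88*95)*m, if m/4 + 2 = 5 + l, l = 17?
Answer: -668800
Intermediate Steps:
m = 80 (m = -8 + 4*(5 + 17) = -8 + 4*22 = -8 + 88 = 80)
(-88*95)*m = -88*95*80 = -8360*80 = -668800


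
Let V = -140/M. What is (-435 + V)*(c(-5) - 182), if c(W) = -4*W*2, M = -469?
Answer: 4135750/67 ≈ 61728.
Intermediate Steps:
c(W) = -8*W
V = 20/67 (V = -140/(-469) = -140*(-1/469) = 20/67 ≈ 0.29851)
(-435 + V)*(c(-5) - 182) = (-435 + 20/67)*(-8*(-5) - 182) = -29125*(40 - 182)/67 = -29125/67*(-142) = 4135750/67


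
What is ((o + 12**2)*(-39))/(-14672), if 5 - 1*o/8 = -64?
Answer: 3393/1834 ≈ 1.8501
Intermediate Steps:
o = 552 (o = 40 - 8*(-64) = 40 + 512 = 552)
((o + 12**2)*(-39))/(-14672) = ((552 + 12**2)*(-39))/(-14672) = ((552 + 144)*(-39))*(-1/14672) = (696*(-39))*(-1/14672) = -27144*(-1/14672) = 3393/1834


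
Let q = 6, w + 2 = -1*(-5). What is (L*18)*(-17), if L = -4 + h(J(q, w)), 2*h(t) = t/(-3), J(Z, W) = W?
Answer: 1377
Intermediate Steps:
w = 3 (w = -2 - 1*(-5) = -2 + 5 = 3)
h(t) = -t/6 (h(t) = (t/(-3))/2 = (t*(-⅓))/2 = (-t/3)/2 = -t/6)
L = -9/2 (L = -4 - ⅙*3 = -4 - ½ = -9/2 ≈ -4.5000)
(L*18)*(-17) = -9/2*18*(-17) = -81*(-17) = 1377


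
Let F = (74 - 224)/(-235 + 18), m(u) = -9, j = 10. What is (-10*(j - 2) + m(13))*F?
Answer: -13350/217 ≈ -61.521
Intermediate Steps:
F = 150/217 (F = -150/(-217) = -150*(-1/217) = 150/217 ≈ 0.69124)
(-10*(j - 2) + m(13))*F = (-10*(10 - 2) - 9)*(150/217) = (-10*8 - 9)*(150/217) = (-80 - 9)*(150/217) = -89*150/217 = -13350/217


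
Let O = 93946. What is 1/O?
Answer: 1/93946 ≈ 1.0644e-5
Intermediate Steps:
1/O = 1/93946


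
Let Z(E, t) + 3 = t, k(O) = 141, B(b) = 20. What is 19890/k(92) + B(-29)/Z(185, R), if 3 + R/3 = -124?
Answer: 636245/4512 ≈ 141.01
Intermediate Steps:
R = -381 (R = -9 + 3*(-124) = -9 - 372 = -381)
Z(E, t) = -3 + t
19890/k(92) + B(-29)/Z(185, R) = 19890/141 + 20/(-3 - 381) = 19890*(1/141) + 20/(-384) = 6630/47 + 20*(-1/384) = 6630/47 - 5/96 = 636245/4512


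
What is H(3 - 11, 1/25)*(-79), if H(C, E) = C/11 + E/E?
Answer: -237/11 ≈ -21.545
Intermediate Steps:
H(C, E) = 1 + C/11 (H(C, E) = C*(1/11) + 1 = C/11 + 1 = 1 + C/11)
H(3 - 11, 1/25)*(-79) = (1 + (3 - 11)/11)*(-79) = (1 + (1/11)*(-8))*(-79) = (1 - 8/11)*(-79) = (3/11)*(-79) = -237/11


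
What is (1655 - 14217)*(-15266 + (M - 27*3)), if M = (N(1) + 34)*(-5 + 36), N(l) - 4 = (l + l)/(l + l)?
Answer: 177601556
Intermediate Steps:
N(l) = 5 (N(l) = 4 + (l + l)/(l + l) = 4 + (2*l)/((2*l)) = 4 + (2*l)*(1/(2*l)) = 4 + 1 = 5)
M = 1209 (M = (5 + 34)*(-5 + 36) = 39*31 = 1209)
(1655 - 14217)*(-15266 + (M - 27*3)) = (1655 - 14217)*(-15266 + (1209 - 27*3)) = -12562*(-15266 + (1209 - 81)) = -12562*(-15266 + 1128) = -12562*(-14138) = 177601556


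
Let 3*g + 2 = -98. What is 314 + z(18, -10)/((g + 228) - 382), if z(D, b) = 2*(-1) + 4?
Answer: 88231/281 ≈ 313.99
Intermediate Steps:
z(D, b) = 2 (z(D, b) = -2 + 4 = 2)
g = -100/3 (g = -⅔ + (⅓)*(-98) = -⅔ - 98/3 = -100/3 ≈ -33.333)
314 + z(18, -10)/((g + 228) - 382) = 314 + 2/((-100/3 + 228) - 382) = 314 + 2/(584/3 - 382) = 314 + 2/(-562/3) = 314 - 3/562*2 = 314 - 3/281 = 88231/281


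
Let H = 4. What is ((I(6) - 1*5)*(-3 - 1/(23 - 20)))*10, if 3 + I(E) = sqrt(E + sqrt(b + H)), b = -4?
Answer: 800/3 - 100*sqrt(6)/3 ≈ 185.02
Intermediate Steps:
I(E) = -3 + sqrt(E) (I(E) = -3 + sqrt(E + sqrt(-4 + 4)) = -3 + sqrt(E + sqrt(0)) = -3 + sqrt(E + 0) = -3 + sqrt(E))
((I(6) - 1*5)*(-3 - 1/(23 - 20)))*10 = (((-3 + sqrt(6)) - 1*5)*(-3 - 1/(23 - 20)))*10 = (((-3 + sqrt(6)) - 5)*(-3 - 1/3))*10 = ((-8 + sqrt(6))*(-3 - 1*1/3))*10 = ((-8 + sqrt(6))*(-3 - 1/3))*10 = ((-8 + sqrt(6))*(-10/3))*10 = (80/3 - 10*sqrt(6)/3)*10 = 800/3 - 100*sqrt(6)/3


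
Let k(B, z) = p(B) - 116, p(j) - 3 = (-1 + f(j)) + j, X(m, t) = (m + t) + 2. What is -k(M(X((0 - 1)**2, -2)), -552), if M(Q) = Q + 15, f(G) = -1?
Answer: 99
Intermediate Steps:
X(m, t) = 2 + m + t
M(Q) = 15 + Q
p(j) = 1 + j (p(j) = 3 + ((-1 - 1) + j) = 3 + (-2 + j) = 1 + j)
k(B, z) = -115 + B (k(B, z) = (1 + B) - 116 = -115 + B)
-k(M(X((0 - 1)**2, -2)), -552) = -(-115 + (15 + (2 + (0 - 1)**2 - 2))) = -(-115 + (15 + (2 + (-1)**2 - 2))) = -(-115 + (15 + (2 + 1 - 2))) = -(-115 + (15 + 1)) = -(-115 + 16) = -1*(-99) = 99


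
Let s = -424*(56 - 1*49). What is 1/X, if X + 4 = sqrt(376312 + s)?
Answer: 1/93332 + sqrt(23334)/93332 ≈ 0.0016474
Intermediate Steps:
s = -2968 (s = -424*(56 - 49) = -424*7 = -2968)
X = -4 + 4*sqrt(23334) (X = -4 + sqrt(376312 - 2968) = -4 + sqrt(373344) = -4 + 4*sqrt(23334) ≈ 607.02)
1/X = 1/(-4 + 4*sqrt(23334))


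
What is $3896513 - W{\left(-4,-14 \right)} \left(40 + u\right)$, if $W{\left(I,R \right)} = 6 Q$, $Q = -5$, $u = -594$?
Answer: $3879893$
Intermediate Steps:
$W{\left(I,R \right)} = -30$ ($W{\left(I,R \right)} = 6 \left(-5\right) = -30$)
$3896513 - W{\left(-4,-14 \right)} \left(40 + u\right) = 3896513 - - 30 \left(40 - 594\right) = 3896513 - \left(-30\right) \left(-554\right) = 3896513 - 16620 = 3879893$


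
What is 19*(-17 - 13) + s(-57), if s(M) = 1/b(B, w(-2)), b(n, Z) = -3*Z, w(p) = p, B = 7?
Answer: -3419/6 ≈ -569.83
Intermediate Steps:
s(M) = ⅙ (s(M) = 1/(-3*(-2)) = 1/6 = ⅙)
19*(-17 - 13) + s(-57) = 19*(-17 - 13) + ⅙ = 19*(-30) + ⅙ = -570 + ⅙ = -3419/6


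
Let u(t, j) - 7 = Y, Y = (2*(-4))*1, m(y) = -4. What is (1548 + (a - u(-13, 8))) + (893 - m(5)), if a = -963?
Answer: 1483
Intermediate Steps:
Y = -8 (Y = -8*1 = -8)
u(t, j) = -1 (u(t, j) = 7 - 8 = -1)
(1548 + (a - u(-13, 8))) + (893 - m(5)) = (1548 + (-963 - 1*(-1))) + (893 - 1*(-4)) = (1548 + (-963 + 1)) + (893 + 4) = (1548 - 962) + 897 = 586 + 897 = 1483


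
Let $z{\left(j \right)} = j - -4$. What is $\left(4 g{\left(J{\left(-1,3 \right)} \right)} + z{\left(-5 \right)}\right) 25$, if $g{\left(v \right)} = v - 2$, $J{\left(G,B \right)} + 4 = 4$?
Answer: $-225$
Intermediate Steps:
$J{\left(G,B \right)} = 0$ ($J{\left(G,B \right)} = -4 + 4 = 0$)
$z{\left(j \right)} = 4 + j$ ($z{\left(j \right)} = j + 4 = 4 + j$)
$g{\left(v \right)} = -2 + v$
$\left(4 g{\left(J{\left(-1,3 \right)} \right)} + z{\left(-5 \right)}\right) 25 = \left(4 \left(-2 + 0\right) + \left(4 - 5\right)\right) 25 = \left(4 \left(-2\right) - 1\right) 25 = \left(-8 - 1\right) 25 = \left(-9\right) 25 = -225$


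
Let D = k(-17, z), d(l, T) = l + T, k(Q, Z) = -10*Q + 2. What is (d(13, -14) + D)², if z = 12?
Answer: 29241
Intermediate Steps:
k(Q, Z) = 2 - 10*Q
d(l, T) = T + l
D = 172 (D = 2 - 10*(-17) = 2 + 170 = 172)
(d(13, -14) + D)² = ((-14 + 13) + 172)² = (-1 + 172)² = 171² = 29241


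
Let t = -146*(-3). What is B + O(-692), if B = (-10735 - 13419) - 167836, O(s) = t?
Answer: -191552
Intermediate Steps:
t = 438 (t = -1*(-438) = 438)
O(s) = 438
B = -191990 (B = -24154 - 167836 = -191990)
B + O(-692) = -191990 + 438 = -191552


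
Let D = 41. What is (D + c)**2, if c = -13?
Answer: 784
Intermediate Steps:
(D + c)**2 = (41 - 13)**2 = 28**2 = 784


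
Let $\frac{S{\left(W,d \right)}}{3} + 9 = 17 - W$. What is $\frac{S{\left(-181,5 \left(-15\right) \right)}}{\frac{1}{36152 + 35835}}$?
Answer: $40816629$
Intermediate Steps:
$S{\left(W,d \right)} = 24 - 3 W$ ($S{\left(W,d \right)} = -27 + 3 \left(17 - W\right) = -27 - \left(-51 + 3 W\right) = 24 - 3 W$)
$\frac{S{\left(-181,5 \left(-15\right) \right)}}{\frac{1}{36152 + 35835}} = \frac{24 - -543}{\frac{1}{36152 + 35835}} = \frac{24 + 543}{\frac{1}{71987}} = 567 \frac{1}{\frac{1}{71987}} = 567 \cdot 71987 = 40816629$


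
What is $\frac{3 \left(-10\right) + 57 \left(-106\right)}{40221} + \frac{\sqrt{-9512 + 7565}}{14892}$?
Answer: $- \frac{2024}{13407} + \frac{i \sqrt{1947}}{14892} \approx -0.15097 + 0.002963 i$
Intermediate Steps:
$\frac{3 \left(-10\right) + 57 \left(-106\right)}{40221} + \frac{\sqrt{-9512 + 7565}}{14892} = \left(-30 - 6042\right) \frac{1}{40221} + \sqrt{-1947} \cdot \frac{1}{14892} = \left(-6072\right) \frac{1}{40221} + i \sqrt{1947} \cdot \frac{1}{14892} = - \frac{2024}{13407} + \frac{i \sqrt{1947}}{14892}$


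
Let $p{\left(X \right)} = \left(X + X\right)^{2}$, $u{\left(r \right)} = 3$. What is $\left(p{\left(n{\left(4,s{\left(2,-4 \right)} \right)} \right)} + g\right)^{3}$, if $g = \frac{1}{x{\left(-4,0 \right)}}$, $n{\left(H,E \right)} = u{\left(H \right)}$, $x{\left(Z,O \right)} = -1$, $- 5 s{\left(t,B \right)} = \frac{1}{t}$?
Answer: $42875$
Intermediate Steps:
$s{\left(t,B \right)} = - \frac{1}{5 t}$
$n{\left(H,E \right)} = 3$
$p{\left(X \right)} = 4 X^{2}$ ($p{\left(X \right)} = \left(2 X\right)^{2} = 4 X^{2}$)
$g = -1$ ($g = \frac{1}{-1} = -1$)
$\left(p{\left(n{\left(4,s{\left(2,-4 \right)} \right)} \right)} + g\right)^{3} = \left(4 \cdot 3^{2} - 1\right)^{3} = \left(4 \cdot 9 - 1\right)^{3} = \left(36 - 1\right)^{3} = 35^{3} = 42875$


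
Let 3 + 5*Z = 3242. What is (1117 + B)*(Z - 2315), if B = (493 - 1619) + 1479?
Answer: -2450784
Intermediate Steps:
B = 353 (B = -1126 + 1479 = 353)
Z = 3239/5 (Z = -3/5 + (1/5)*3242 = -3/5 + 3242/5 = 3239/5 ≈ 647.80)
(1117 + B)*(Z - 2315) = (1117 + 353)*(3239/5 - 2315) = 1470*(-8336/5) = -2450784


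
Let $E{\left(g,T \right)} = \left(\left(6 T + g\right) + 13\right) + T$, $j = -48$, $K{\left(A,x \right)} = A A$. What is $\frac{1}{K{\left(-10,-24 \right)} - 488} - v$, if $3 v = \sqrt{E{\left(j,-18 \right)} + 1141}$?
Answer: $- \frac{1}{388} - \frac{14 \sqrt{5}}{3} \approx -10.438$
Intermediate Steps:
$K{\left(A,x \right)} = A^{2}$
$E{\left(g,T \right)} = 13 + g + 7 T$ ($E{\left(g,T \right)} = \left(\left(g + 6 T\right) + 13\right) + T = \left(13 + g + 6 T\right) + T = 13 + g + 7 T$)
$v = \frac{14 \sqrt{5}}{3}$ ($v = \frac{\sqrt{\left(13 - 48 + 7 \left(-18\right)\right) + 1141}}{3} = \frac{\sqrt{\left(13 - 48 - 126\right) + 1141}}{3} = \frac{\sqrt{-161 + 1141}}{3} = \frac{\sqrt{980}}{3} = \frac{14 \sqrt{5}}{3} \approx 10.435$)
$\frac{1}{K{\left(-10,-24 \right)} - 488} - v = \frac{1}{\left(-10\right)^{2} - 488} - \frac{14 \sqrt{5}}{3} = \frac{1}{100 - 488} - \frac{14 \sqrt{5}}{3} = \frac{1}{-388} - \frac{14 \sqrt{5}}{3} = - \frac{1}{388} - \frac{14 \sqrt{5}}{3}$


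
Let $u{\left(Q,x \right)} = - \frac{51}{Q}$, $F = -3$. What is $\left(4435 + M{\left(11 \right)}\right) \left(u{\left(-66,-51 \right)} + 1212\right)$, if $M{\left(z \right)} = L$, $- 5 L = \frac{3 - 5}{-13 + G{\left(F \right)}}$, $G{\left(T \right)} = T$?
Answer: $\frac{4733182719}{880} \approx 5.3786 \cdot 10^{6}$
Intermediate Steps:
$L = - \frac{1}{40}$ ($L = - \frac{\left(3 - 5\right) \frac{1}{-13 - 3}}{5} = - \frac{\left(-2\right) \frac{1}{-16}}{5} = - \frac{\left(-2\right) \left(- \frac{1}{16}\right)}{5} = \left(- \frac{1}{5}\right) \frac{1}{8} = - \frac{1}{40} \approx -0.025$)
$M{\left(z \right)} = - \frac{1}{40}$
$\left(4435 + M{\left(11 \right)}\right) \left(u{\left(-66,-51 \right)} + 1212\right) = \left(4435 - \frac{1}{40}\right) \left(- \frac{51}{-66} + 1212\right) = \frac{177399 \left(\left(-51\right) \left(- \frac{1}{66}\right) + 1212\right)}{40} = \frac{177399 \left(\frac{17}{22} + 1212\right)}{40} = \frac{177399}{40} \cdot \frac{26681}{22} = \frac{4733182719}{880}$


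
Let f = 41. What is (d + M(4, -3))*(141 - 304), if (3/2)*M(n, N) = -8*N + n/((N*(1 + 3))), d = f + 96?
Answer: -224125/9 ≈ -24903.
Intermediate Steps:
d = 137 (d = 41 + 96 = 137)
M(n, N) = -16*N/3 + n/(6*N) (M(n, N) = 2*(-8*N + n/((N*(1 + 3))))/3 = 2*(-8*N + n/((N*4)))/3 = 2*(-8*N + n/((4*N)))/3 = 2*(-8*N + n*(1/(4*N)))/3 = 2*(-8*N + n/(4*N))/3 = -16*N/3 + n/(6*N))
(d + M(4, -3))*(141 - 304) = (137 + (⅙)*(4 - 32*(-3)²)/(-3))*(141 - 304) = (137 + (⅙)*(-⅓)*(4 - 32*9))*(-163) = (137 + (⅙)*(-⅓)*(4 - 288))*(-163) = (137 + (⅙)*(-⅓)*(-284))*(-163) = (137 + 142/9)*(-163) = (1375/9)*(-163) = -224125/9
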